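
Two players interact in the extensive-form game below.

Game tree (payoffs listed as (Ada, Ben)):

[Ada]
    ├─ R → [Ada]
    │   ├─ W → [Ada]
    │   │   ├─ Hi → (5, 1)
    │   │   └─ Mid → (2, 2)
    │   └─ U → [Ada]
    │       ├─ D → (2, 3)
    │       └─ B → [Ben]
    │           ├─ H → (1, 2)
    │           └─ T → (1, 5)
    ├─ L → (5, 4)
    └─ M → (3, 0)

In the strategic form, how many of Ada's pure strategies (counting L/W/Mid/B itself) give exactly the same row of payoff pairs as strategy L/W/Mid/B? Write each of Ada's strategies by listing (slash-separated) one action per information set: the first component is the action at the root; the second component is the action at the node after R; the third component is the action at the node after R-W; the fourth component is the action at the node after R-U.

Row for L/W/Mid/B (columns H, T): (5,4) (5,4).
Under L/W/Mid/B, Ada's choice at the node after R and at the node after R-W and at the node after R-U can never be reached regardless of what Ben does, so varying those choices leaves every outcome unchanged.
Holding the reachable choices fixed and varying the unreachable ones freely already gives 2 × 2 × 2 = 8 equivalent strategies.
No other strategy reproduces this row, so those 8 are the full class: L/W/Hi/D, L/W/Hi/B, L/W/Mid/D, L/W/Mid/B, L/U/Hi/D, L/U/Hi/B, L/U/Mid/D, L/U/Mid/B.

8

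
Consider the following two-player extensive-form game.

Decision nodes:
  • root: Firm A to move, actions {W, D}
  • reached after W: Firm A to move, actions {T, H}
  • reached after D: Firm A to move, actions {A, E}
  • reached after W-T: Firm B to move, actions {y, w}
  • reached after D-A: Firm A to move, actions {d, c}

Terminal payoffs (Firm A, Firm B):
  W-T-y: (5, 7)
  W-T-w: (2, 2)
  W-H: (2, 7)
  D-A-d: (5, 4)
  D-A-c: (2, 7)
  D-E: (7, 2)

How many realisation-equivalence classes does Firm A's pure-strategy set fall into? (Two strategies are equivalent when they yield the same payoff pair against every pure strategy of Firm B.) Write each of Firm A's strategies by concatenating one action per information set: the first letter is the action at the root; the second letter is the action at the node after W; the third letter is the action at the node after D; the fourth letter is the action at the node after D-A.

Firm A has 16 pure strategies: WTAd, WTAc, WTEd, WTEc, WHAd, WHAc, WHEd, WHEc, DTAd, DTAc, DTEd, DTEc, DHAd, DHAc, DHEd, DHEc. Columns: y, w.
{WTAd, WTAc, WTEd, WTEc} → row (5,7) (2,2)
{WHAd, WHAc, WHEd, WHEc, DTAc, DHAc} → row (2,7) (2,7)
{DTAd, DHAd} → row (5,4) (5,4)
{DTEd, DTEc, DHEd, DHEc} → row (7,2) (7,2)
That's 4 distinct rows out of 16 strategies.

4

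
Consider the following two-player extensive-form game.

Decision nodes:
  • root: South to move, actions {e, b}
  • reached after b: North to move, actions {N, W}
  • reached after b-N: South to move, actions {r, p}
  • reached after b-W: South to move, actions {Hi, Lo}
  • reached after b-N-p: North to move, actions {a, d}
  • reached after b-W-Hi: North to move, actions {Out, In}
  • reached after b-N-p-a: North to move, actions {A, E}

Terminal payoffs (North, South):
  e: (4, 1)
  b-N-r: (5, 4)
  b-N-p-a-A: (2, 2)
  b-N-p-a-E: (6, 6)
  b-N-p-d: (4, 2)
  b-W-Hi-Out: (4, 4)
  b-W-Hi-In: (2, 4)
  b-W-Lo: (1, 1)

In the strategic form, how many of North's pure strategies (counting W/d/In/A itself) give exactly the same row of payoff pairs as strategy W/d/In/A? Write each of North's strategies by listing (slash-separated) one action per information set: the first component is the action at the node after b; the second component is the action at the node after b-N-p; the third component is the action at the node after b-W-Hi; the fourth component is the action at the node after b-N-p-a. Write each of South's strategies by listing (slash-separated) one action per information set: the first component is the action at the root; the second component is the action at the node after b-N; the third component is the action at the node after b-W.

4

Row for W/d/In/A (columns e/r/Hi, e/r/Lo, e/p/Hi, e/p/Lo, b/r/Hi, b/r/Lo, b/p/Hi, b/p/Lo): (4,1) (4,1) (4,1) (4,1) (2,4) (1,1) (2,4) (1,1).
Under W/d/In/A, North's choice at the node after b-N-p and at the node after b-N-p-a can never be reached regardless of what South does, so varying those choices leaves every outcome unchanged.
Holding the reachable choices fixed and varying the unreachable ones freely already gives 2 × 2 = 4 equivalent strategies.
No other strategy reproduces this row, so those 4 are the full class: W/a/In/A, W/a/In/E, W/d/In/A, W/d/In/E.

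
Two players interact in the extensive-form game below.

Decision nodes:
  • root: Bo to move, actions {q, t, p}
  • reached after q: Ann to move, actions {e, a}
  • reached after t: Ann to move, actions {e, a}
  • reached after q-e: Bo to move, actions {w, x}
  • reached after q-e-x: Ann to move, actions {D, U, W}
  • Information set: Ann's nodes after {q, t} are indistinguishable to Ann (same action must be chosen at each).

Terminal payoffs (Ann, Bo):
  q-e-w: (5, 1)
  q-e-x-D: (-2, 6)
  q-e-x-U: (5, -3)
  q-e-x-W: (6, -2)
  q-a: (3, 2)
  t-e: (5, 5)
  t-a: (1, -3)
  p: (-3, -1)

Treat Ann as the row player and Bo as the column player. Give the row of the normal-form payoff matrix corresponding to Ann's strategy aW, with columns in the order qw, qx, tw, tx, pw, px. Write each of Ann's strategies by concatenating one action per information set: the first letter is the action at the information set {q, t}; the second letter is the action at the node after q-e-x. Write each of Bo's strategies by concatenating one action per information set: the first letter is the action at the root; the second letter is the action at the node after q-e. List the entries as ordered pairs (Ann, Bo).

(3,2) (3,2) (1,-3) (1,-3) (-3,-1) (-3,-1)

vs qw: Bo plays q → Ann plays a at [q] → (3, 2)
vs qx: Bo plays q → Ann plays a at [q] → (3, 2)
vs tw: Bo plays t → Ann plays a at [t] → (1, -3)
vs tx: Bo plays t → Ann plays a at [t] → (1, -3)
vs pw: Bo plays p → (-3, -1)
vs px: Bo plays p → (-3, -1)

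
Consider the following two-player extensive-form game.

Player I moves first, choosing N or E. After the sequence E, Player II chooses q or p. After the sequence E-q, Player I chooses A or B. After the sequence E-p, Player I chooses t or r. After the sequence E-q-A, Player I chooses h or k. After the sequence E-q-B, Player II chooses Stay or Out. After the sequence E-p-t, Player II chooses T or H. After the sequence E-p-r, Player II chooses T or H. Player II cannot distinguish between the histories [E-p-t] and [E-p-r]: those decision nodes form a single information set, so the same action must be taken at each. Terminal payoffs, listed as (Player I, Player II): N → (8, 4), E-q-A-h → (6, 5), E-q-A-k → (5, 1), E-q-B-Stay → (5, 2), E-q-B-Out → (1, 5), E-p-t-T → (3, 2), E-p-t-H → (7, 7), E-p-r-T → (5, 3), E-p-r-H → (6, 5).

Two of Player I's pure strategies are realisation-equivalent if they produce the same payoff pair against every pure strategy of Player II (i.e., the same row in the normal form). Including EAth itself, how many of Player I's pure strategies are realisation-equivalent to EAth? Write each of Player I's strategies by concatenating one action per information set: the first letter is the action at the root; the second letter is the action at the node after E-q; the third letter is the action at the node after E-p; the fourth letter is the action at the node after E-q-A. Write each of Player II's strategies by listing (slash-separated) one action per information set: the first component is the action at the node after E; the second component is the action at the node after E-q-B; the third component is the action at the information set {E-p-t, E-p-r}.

Row for EAth (columns q/Stay/T, q/Stay/H, q/Out/T, q/Out/H, p/Stay/T, p/Stay/H, p/Out/T, p/Out/H): (6,5) (6,5) (6,5) (6,5) (3,2) (7,7) (3,2) (7,7).
Every one of Player I's information sets is on the play path for some reply by Player II when Player I follows EAth.
Changing the action at any of them therefore changes at least one column, so only EAth itself gives this row.

1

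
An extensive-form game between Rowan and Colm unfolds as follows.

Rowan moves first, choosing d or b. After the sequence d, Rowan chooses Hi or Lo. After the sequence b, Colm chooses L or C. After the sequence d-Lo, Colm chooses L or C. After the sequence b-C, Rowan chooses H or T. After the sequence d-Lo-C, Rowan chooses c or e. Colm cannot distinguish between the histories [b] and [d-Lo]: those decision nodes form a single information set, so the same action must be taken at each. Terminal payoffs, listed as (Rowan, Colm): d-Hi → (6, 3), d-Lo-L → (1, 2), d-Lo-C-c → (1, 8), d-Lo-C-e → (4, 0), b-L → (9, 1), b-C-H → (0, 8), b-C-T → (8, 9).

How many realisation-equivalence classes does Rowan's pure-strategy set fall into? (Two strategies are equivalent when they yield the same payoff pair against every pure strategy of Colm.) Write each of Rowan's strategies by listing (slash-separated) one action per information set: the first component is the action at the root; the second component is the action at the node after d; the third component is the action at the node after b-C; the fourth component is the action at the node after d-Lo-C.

5

Rowan has 16 pure strategies: d/Hi/H/c, d/Hi/H/e, d/Hi/T/c, d/Hi/T/e, d/Lo/H/c, d/Lo/H/e, d/Lo/T/c, d/Lo/T/e, b/Hi/H/c, b/Hi/H/e, b/Hi/T/c, b/Hi/T/e, b/Lo/H/c, b/Lo/H/e, b/Lo/T/c, b/Lo/T/e. Columns: L, C.
{d/Hi/H/c, d/Hi/H/e, d/Hi/T/c, d/Hi/T/e} → row (6,3) (6,3)
{d/Lo/H/c, d/Lo/T/c} → row (1,2) (1,8)
{d/Lo/H/e, d/Lo/T/e} → row (1,2) (4,0)
{b/Hi/H/c, b/Hi/H/e, b/Lo/H/c, b/Lo/H/e} → row (9,1) (0,8)
{b/Hi/T/c, b/Hi/T/e, b/Lo/T/c, b/Lo/T/e} → row (9,1) (8,9)
That's 5 distinct rows out of 16 strategies.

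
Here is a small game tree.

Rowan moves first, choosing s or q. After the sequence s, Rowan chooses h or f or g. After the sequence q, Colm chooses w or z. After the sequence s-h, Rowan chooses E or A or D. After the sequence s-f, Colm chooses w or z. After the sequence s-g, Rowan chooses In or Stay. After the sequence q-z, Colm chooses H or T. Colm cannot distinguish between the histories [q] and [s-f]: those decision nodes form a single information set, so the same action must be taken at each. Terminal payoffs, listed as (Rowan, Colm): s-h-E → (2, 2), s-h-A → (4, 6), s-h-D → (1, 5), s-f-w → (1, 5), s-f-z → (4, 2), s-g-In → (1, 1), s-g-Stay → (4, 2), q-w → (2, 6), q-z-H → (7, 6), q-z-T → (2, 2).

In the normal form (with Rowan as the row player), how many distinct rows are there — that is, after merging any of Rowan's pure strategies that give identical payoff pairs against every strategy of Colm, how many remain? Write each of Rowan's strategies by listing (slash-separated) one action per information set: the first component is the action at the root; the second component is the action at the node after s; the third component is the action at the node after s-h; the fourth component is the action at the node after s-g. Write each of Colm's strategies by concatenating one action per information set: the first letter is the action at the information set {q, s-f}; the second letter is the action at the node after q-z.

Rowan has 36 pure strategies: s/h/E/In, s/h/E/Stay, s/h/A/In, s/h/A/Stay, s/h/D/In, s/h/D/Stay, s/f/E/In, s/f/E/Stay, s/f/A/In, s/f/A/Stay, s/f/D/In, s/f/D/Stay, s/g/E/In, s/g/E/Stay, s/g/A/In, s/g/A/Stay, s/g/D/In, s/g/D/Stay, q/h/E/In, q/h/E/Stay, q/h/A/In, q/h/A/Stay, q/h/D/In, q/h/D/Stay, q/f/E/In, q/f/E/Stay, q/f/A/In, q/f/A/Stay, q/f/D/In, q/f/D/Stay, q/g/E/In, q/g/E/Stay, q/g/A/In, q/g/A/Stay, q/g/D/In, q/g/D/Stay. Columns: wH, wT, zH, zT.
{s/h/E/In, s/h/E/Stay} → row (2,2) (2,2) (2,2) (2,2)
{s/h/A/In, s/h/A/Stay} → row (4,6) (4,6) (4,6) (4,6)
{s/h/D/In, s/h/D/Stay} → row (1,5) (1,5) (1,5) (1,5)
{s/f/E/In, s/f/E/Stay, s/f/A/In, s/f/A/Stay, s/f/D/In, s/f/D/Stay} → row (1,5) (1,5) (4,2) (4,2)
{s/g/E/In, s/g/A/In, s/g/D/In} → row (1,1) (1,1) (1,1) (1,1)
{s/g/E/Stay, s/g/A/Stay, s/g/D/Stay} → row (4,2) (4,2) (4,2) (4,2)
{q/h/E/In, q/h/E/Stay, q/h/A/In, q/h/A/Stay, q/h/D/In, q/h/D/Stay, q/f/E/In, q/f/E/Stay, q/f/A/In, q/f/A/Stay, q/f/D/In, q/f/D/Stay, q/g/E/In, q/g/E/Stay, q/g/A/In, q/g/A/Stay, q/g/D/In, q/g/D/Stay} → row (2,6) (2,6) (7,6) (2,2)
That's 7 distinct rows out of 36 strategies.

7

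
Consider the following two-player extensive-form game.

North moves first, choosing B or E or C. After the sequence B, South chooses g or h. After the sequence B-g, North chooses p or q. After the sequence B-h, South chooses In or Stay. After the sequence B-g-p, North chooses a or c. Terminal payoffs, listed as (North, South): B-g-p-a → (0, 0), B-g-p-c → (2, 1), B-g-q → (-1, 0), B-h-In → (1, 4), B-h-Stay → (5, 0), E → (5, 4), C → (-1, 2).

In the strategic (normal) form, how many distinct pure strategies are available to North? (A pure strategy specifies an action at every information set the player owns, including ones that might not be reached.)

North owns the root with actions {B, E, C} — three choices.
North owns the node after B-g with actions {p, q} — two choices.
North owns the node after B-g-p with actions {a, c} — two choices.
A pure strategy fixes one action at each information set independently, so the count is the product 3 × 2 × 2 = 12.
(For reference, South has 4 pure strategies, giving a 12×4 normal-form matrix.)

12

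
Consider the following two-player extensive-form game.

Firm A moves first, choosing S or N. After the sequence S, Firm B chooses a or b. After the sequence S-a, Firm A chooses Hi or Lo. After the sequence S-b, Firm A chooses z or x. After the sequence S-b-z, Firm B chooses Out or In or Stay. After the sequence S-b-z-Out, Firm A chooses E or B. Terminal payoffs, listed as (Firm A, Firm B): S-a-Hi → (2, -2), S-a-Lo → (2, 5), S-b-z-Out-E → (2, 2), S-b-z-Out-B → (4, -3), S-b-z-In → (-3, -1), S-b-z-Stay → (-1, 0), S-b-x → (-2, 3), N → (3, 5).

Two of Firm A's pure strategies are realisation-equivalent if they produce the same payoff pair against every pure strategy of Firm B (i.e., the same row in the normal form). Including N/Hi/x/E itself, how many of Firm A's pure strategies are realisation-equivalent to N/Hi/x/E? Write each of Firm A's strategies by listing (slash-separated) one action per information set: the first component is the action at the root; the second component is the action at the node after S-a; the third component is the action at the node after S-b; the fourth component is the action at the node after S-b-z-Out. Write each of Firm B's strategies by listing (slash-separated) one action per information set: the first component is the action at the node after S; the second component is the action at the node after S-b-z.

Row for N/Hi/x/E (columns a/Out, a/In, a/Stay, b/Out, b/In, b/Stay): (3,5) (3,5) (3,5) (3,5) (3,5) (3,5).
Under N/Hi/x/E, Firm A's choice at the node after S-a and at the node after S-b and at the node after S-b-z-Out can never be reached regardless of what Firm B does, so varying those choices leaves every outcome unchanged.
Holding the reachable choices fixed and varying the unreachable ones freely already gives 2 × 2 × 2 = 8 equivalent strategies.
No other strategy reproduces this row, so those 8 are the full class: N/Hi/z/E, N/Hi/z/B, N/Hi/x/E, N/Hi/x/B, N/Lo/z/E, N/Lo/z/B, N/Lo/x/E, N/Lo/x/B.

8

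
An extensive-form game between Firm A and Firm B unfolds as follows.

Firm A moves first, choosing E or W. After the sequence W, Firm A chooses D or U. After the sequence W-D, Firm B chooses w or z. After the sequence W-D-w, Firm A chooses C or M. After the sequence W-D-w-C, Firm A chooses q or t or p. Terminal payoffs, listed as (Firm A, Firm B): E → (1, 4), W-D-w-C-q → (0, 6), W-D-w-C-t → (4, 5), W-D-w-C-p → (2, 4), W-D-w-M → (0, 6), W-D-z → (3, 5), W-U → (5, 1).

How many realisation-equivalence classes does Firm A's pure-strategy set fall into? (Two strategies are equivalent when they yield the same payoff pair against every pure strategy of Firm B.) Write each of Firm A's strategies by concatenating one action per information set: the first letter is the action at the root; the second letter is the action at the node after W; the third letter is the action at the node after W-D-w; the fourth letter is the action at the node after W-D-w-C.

Firm A has 24 pure strategies: EDCq, EDCt, EDCp, EDMq, EDMt, EDMp, EUCq, EUCt, EUCp, EUMq, EUMt, EUMp, WDCq, WDCt, WDCp, WDMq, WDMt, WDMp, WUCq, WUCt, WUCp, WUMq, WUMt, WUMp. Columns: w, z.
{EDCq, EDCt, EDCp, EDMq, EDMt, EDMp, EUCq, EUCt, EUCp, EUMq, EUMt, EUMp} → row (1,4) (1,4)
{WDCq, WDMq, WDMt, WDMp} → row (0,6) (3,5)
{WDCt} → row (4,5) (3,5)
{WDCp} → row (2,4) (3,5)
{WUCq, WUCt, WUCp, WUMq, WUMt, WUMp} → row (5,1) (5,1)
That's 5 distinct rows out of 24 strategies.

5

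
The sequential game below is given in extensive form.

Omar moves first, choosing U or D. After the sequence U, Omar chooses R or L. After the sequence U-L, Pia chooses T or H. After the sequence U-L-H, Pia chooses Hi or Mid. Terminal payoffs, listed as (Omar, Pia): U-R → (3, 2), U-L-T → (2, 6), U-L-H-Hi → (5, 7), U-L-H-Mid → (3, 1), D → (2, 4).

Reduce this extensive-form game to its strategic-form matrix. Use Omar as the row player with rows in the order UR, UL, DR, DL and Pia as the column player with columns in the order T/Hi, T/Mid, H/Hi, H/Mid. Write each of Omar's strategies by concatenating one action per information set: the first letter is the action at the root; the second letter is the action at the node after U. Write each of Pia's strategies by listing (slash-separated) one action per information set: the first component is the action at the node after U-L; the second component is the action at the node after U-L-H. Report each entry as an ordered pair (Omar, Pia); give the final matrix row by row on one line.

UR: (3,2) (3,2) (3,2) (3,2) | UL: (2,6) (2,6) (5,7) (3,1) | DR: (2,4) (2,4) (2,4) (2,4) | DL: (2,4) (2,4) (2,4) (2,4)

Row UR: T/Hi→(3,2), T/Mid→(3,2), H/Hi→(3,2), H/Mid→(3,2)
Row UL: T/Hi→(2,6), T/Mid→(2,6), H/Hi→(5,7), H/Mid→(3,1)
Row DR: T/Hi→(2,4), T/Mid→(2,4), H/Hi→(2,4), H/Mid→(2,4)
Row DL: T/Hi→(2,4), T/Mid→(2,4), H/Hi→(2,4), H/Mid→(2,4)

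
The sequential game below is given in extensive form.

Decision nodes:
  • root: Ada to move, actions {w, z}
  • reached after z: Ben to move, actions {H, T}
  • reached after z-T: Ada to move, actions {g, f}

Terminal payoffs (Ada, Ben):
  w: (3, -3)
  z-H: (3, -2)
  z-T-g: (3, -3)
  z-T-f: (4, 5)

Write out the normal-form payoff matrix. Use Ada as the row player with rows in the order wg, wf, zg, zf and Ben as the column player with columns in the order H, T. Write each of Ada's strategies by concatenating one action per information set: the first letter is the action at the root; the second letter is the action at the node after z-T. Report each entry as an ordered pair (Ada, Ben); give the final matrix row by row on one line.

wg: (3,-3) (3,-3) | wf: (3,-3) (3,-3) | zg: (3,-2) (3,-3) | zf: (3,-2) (4,5)

Row wg: H→(3,-3), T→(3,-3)
Row wf: H→(3,-3), T→(3,-3)
Row zg: H→(3,-2), T→(3,-3)
Row zf: H→(3,-2), T→(4,5)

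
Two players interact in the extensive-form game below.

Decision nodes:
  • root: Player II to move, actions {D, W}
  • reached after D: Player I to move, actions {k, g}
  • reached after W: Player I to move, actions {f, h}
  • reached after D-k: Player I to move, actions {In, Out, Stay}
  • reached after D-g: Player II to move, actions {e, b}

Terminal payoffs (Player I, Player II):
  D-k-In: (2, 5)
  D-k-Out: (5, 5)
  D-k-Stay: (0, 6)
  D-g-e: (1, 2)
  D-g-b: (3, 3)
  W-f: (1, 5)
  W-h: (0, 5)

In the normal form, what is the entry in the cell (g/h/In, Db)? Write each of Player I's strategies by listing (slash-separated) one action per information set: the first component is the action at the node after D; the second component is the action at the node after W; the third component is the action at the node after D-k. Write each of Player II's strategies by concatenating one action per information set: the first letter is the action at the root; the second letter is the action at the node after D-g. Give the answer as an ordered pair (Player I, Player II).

(3, 3)

Trace the play path from the root:
  Player II plays D
  Player I plays g at [D]
  Player II plays b at [D-g]
→ terminal payoff (3, 3).
(Player I's choice at the node after W is never reached on this path, so it doesn't affect the outcome.)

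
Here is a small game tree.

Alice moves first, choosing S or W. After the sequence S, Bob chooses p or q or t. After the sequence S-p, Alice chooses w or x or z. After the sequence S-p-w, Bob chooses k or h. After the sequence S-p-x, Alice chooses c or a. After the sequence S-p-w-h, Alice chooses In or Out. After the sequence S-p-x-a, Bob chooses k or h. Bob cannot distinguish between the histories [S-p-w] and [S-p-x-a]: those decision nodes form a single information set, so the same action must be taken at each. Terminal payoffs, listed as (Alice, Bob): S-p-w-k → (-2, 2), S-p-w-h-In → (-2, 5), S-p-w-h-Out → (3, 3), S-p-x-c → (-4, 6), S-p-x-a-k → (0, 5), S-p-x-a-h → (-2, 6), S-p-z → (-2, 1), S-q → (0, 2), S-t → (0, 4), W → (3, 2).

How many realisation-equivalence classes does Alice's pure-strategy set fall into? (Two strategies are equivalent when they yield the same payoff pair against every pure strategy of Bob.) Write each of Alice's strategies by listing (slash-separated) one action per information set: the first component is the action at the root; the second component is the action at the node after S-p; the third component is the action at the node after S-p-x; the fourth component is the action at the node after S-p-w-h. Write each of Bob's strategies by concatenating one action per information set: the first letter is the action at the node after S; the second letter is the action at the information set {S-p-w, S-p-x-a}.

6

Alice has 24 pure strategies: S/w/c/In, S/w/c/Out, S/w/a/In, S/w/a/Out, S/x/c/In, S/x/c/Out, S/x/a/In, S/x/a/Out, S/z/c/In, S/z/c/Out, S/z/a/In, S/z/a/Out, W/w/c/In, W/w/c/Out, W/w/a/In, W/w/a/Out, W/x/c/In, W/x/c/Out, W/x/a/In, W/x/a/Out, W/z/c/In, W/z/c/Out, W/z/a/In, W/z/a/Out. Columns: pk, ph, qk, qh, tk, th.
{S/w/c/In, S/w/a/In} → row (-2,2) (-2,5) (0,2) (0,2) (0,4) (0,4)
{S/w/c/Out, S/w/a/Out} → row (-2,2) (3,3) (0,2) (0,2) (0,4) (0,4)
{S/x/c/In, S/x/c/Out} → row (-4,6) (-4,6) (0,2) (0,2) (0,4) (0,4)
{S/x/a/In, S/x/a/Out} → row (0,5) (-2,6) (0,2) (0,2) (0,4) (0,4)
{S/z/c/In, S/z/c/Out, S/z/a/In, S/z/a/Out} → row (-2,1) (-2,1) (0,2) (0,2) (0,4) (0,4)
{W/w/c/In, W/w/c/Out, W/w/a/In, W/w/a/Out, W/x/c/In, W/x/c/Out, W/x/a/In, W/x/a/Out, W/z/c/In, W/z/c/Out, W/z/a/In, W/z/a/Out} → row (3,2) (3,2) (3,2) (3,2) (3,2) (3,2)
That's 6 distinct rows out of 24 strategies.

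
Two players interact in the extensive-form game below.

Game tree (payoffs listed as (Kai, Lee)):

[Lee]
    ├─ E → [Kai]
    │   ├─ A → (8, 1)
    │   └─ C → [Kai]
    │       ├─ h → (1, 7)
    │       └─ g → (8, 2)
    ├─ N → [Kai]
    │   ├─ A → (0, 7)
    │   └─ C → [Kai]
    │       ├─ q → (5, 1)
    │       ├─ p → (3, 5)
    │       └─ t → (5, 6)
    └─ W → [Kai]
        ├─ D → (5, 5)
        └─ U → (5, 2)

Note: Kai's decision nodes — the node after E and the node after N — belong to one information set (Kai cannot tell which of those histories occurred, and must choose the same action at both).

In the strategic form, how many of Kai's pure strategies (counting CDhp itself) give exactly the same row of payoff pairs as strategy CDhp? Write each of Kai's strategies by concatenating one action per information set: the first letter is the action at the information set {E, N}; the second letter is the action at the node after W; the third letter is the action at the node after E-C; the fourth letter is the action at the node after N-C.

1

Row for CDhp (columns E, N, W): (1,7) (3,5) (5,5).
Every one of Kai's information sets is on the play path for some reply by Lee when Kai follows CDhp.
Changing the action at any of them therefore changes at least one column, so only CDhp itself gives this row.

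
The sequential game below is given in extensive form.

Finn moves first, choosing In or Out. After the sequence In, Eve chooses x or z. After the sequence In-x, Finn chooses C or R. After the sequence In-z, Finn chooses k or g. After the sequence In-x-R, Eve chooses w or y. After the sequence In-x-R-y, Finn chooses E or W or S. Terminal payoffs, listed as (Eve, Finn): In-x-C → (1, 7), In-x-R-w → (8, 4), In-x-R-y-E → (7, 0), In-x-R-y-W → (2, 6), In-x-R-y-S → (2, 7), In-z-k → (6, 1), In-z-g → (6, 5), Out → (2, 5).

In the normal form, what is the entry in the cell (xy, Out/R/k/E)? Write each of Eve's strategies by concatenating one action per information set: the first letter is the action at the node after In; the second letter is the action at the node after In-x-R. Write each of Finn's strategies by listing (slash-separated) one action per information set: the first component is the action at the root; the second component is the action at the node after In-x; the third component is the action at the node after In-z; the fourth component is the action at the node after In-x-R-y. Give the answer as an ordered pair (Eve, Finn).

Trace the play path from the root:
  Finn plays Out
→ terminal payoff (2, 5).
(Eve's choice at the node after In is never reached on this path, so it doesn't affect the outcome.)

(2, 5)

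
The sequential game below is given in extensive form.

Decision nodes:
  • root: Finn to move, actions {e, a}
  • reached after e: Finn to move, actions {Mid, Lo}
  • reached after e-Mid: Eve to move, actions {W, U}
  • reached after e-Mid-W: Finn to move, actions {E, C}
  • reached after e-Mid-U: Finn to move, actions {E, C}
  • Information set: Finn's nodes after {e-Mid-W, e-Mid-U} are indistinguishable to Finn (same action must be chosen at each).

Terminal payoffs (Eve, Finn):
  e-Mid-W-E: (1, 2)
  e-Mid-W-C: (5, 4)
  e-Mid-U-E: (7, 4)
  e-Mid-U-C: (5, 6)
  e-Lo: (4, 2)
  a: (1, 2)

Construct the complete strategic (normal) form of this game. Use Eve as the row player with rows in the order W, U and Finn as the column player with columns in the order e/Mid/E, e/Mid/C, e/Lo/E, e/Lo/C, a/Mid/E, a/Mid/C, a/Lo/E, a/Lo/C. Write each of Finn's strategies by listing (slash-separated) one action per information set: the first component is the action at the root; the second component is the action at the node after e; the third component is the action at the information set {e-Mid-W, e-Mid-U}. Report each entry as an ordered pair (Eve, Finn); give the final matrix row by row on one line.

      e/Mid/E  e/Mid/C   e/Lo/E   e/Lo/C  a/Mid/E  a/Mid/C   a/Lo/E   a/Lo/C
   W    (1,2)    (5,4)    (4,2)    (4,2)    (1,2)    (1,2)    (1,2)    (1,2)
   U    (7,4)    (5,6)    (4,2)    (4,2)    (1,2)    (1,2)    (1,2)    (1,2)

W: (1,2) (5,4) (4,2) (4,2) (1,2) (1,2) (1,2) (1,2) | U: (7,4) (5,6) (4,2) (4,2) (1,2) (1,2) (1,2) (1,2)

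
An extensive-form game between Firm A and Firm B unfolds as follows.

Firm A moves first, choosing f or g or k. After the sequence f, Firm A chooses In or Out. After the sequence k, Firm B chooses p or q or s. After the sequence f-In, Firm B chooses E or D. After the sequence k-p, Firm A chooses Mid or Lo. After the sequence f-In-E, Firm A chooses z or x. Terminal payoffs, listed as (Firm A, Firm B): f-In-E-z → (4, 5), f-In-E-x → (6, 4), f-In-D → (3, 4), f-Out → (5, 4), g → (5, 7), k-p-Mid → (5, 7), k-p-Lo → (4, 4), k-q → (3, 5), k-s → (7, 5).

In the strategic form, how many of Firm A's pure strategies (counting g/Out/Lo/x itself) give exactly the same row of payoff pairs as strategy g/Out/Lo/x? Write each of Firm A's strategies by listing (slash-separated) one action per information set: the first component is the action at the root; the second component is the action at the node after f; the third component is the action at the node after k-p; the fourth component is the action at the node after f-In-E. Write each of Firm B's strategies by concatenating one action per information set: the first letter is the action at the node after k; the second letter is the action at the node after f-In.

Row for g/Out/Lo/x (columns pE, pD, qE, qD, sE, sD): (5,7) (5,7) (5,7) (5,7) (5,7) (5,7).
Under g/Out/Lo/x, Firm A's choice at the node after f and at the node after k-p and at the node after f-In-E can never be reached regardless of what Firm B does, so varying those choices leaves every outcome unchanged.
Holding the reachable choices fixed and varying the unreachable ones freely already gives 2 × 2 × 2 = 8 equivalent strategies.
No other strategy reproduces this row, so those 8 are the full class: g/In/Mid/z, g/In/Mid/x, g/In/Lo/z, g/In/Lo/x, g/Out/Mid/z, g/Out/Mid/x, g/Out/Lo/z, g/Out/Lo/x.

8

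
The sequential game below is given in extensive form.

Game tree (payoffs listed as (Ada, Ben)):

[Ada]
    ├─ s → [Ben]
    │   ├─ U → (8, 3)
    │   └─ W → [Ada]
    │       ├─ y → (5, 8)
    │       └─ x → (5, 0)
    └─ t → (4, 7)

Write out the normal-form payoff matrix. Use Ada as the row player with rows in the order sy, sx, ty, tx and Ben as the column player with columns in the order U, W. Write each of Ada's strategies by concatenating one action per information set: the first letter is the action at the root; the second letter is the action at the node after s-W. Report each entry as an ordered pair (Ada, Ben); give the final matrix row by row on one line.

sy: (8,3) (5,8) | sx: (8,3) (5,0) | ty: (4,7) (4,7) | tx: (4,7) (4,7)

            U        W
  sy    (8,3)    (5,8)
  sx    (8,3)    (5,0)
  ty    (4,7)    (4,7)
  tx    (4,7)    (4,7)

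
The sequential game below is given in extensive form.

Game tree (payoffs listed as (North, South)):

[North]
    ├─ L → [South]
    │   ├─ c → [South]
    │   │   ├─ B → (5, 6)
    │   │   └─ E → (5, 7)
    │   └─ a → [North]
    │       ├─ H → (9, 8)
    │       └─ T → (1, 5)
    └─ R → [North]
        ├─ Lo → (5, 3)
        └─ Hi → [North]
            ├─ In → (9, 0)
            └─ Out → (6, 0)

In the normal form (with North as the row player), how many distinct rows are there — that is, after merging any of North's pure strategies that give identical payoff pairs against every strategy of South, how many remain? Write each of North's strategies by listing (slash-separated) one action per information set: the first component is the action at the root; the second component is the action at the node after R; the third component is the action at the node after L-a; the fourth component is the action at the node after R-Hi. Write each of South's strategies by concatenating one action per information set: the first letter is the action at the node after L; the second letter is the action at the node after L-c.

5

North has 16 pure strategies: L/Lo/H/In, L/Lo/H/Out, L/Lo/T/In, L/Lo/T/Out, L/Hi/H/In, L/Hi/H/Out, L/Hi/T/In, L/Hi/T/Out, R/Lo/H/In, R/Lo/H/Out, R/Lo/T/In, R/Lo/T/Out, R/Hi/H/In, R/Hi/H/Out, R/Hi/T/In, R/Hi/T/Out. Columns: cB, cE, aB, aE.
{L/Lo/H/In, L/Lo/H/Out, L/Hi/H/In, L/Hi/H/Out} → row (5,6) (5,7) (9,8) (9,8)
{L/Lo/T/In, L/Lo/T/Out, L/Hi/T/In, L/Hi/T/Out} → row (5,6) (5,7) (1,5) (1,5)
{R/Lo/H/In, R/Lo/H/Out, R/Lo/T/In, R/Lo/T/Out} → row (5,3) (5,3) (5,3) (5,3)
{R/Hi/H/In, R/Hi/T/In} → row (9,0) (9,0) (9,0) (9,0)
{R/Hi/H/Out, R/Hi/T/Out} → row (6,0) (6,0) (6,0) (6,0)
That's 5 distinct rows out of 16 strategies.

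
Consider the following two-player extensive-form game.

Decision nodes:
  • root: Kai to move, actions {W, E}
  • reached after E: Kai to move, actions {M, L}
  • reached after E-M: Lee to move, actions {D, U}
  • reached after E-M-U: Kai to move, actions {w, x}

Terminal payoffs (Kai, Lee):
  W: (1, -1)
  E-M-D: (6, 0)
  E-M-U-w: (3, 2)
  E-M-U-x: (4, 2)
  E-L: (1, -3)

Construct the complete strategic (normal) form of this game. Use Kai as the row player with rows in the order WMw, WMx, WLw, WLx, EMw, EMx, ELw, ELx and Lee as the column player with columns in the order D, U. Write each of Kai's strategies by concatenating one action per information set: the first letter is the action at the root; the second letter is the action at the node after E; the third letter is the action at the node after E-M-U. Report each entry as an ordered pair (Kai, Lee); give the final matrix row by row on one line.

Row WMw: D→(1,-1), U→(1,-1)
Row WMx: D→(1,-1), U→(1,-1)
Row WLw: D→(1,-1), U→(1,-1)
Row WLx: D→(1,-1), U→(1,-1)
Row EMw: D→(6,0), U→(3,2)
Row EMx: D→(6,0), U→(4,2)
Row ELw: D→(1,-3), U→(1,-3)
Row ELx: D→(1,-3), U→(1,-3)

WMw: (1,-1) (1,-1) | WMx: (1,-1) (1,-1) | WLw: (1,-1) (1,-1) | WLx: (1,-1) (1,-1) | EMw: (6,0) (3,2) | EMx: (6,0) (4,2) | ELw: (1,-3) (1,-3) | ELx: (1,-3) (1,-3)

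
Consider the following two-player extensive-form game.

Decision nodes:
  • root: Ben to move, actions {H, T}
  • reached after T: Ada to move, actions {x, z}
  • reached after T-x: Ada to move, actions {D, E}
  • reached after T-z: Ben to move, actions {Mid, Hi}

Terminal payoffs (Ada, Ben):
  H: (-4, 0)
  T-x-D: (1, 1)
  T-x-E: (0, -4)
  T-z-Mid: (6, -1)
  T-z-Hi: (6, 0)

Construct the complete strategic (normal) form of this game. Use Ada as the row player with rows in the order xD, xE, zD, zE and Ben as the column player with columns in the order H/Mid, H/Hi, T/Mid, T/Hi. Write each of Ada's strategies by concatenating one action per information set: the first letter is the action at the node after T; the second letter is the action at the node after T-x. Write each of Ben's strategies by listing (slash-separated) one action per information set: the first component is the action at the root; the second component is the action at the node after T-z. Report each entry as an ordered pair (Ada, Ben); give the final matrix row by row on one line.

xD: (-4,0) (-4,0) (1,1) (1,1) | xE: (-4,0) (-4,0) (0,-4) (0,-4) | zD: (-4,0) (-4,0) (6,-1) (6,0) | zE: (-4,0) (-4,0) (6,-1) (6,0)

        H/Mid     H/Hi    T/Mid     T/Hi
  xD   (-4,0)   (-4,0)    (1,1)    (1,1)
  xE   (-4,0)   (-4,0)   (0,-4)   (0,-4)
  zD   (-4,0)   (-4,0)   (6,-1)    (6,0)
  zE   (-4,0)   (-4,0)   (6,-1)    (6,0)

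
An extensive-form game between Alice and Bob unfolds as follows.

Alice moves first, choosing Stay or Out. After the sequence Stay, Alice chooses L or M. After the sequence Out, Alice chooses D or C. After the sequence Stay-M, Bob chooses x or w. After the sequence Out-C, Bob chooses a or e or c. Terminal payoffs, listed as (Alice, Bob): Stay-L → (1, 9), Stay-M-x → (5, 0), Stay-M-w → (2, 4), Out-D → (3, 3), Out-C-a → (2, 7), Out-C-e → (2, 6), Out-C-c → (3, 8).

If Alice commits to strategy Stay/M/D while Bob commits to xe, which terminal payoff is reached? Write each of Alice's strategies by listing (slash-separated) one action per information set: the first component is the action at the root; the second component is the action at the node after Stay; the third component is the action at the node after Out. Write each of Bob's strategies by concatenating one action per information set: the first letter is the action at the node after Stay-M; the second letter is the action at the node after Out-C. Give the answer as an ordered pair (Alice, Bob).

Trace the play path from the root:
  Alice plays Stay
  Alice plays M at [Stay]
  Bob plays x at [Stay-M]
→ terminal payoff (5, 0).
(Alice's choice at the node after Out is never reached on this path, so it doesn't affect the outcome.)

(5, 0)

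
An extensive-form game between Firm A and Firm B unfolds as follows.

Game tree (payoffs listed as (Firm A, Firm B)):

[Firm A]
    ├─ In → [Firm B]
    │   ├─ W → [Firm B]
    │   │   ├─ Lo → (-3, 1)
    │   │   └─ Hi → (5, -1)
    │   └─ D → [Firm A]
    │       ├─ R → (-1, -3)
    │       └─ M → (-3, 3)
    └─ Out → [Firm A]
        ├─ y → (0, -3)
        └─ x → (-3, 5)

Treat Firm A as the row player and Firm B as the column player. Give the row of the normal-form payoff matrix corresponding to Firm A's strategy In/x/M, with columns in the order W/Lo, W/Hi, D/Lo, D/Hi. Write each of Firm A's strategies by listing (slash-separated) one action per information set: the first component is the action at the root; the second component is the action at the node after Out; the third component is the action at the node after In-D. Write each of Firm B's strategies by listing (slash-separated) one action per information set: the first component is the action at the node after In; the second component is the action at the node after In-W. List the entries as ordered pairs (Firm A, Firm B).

vs W/Lo: Firm A plays In → Firm B plays W at [In] → Firm B plays Lo at [In-W] → (-3, 1)
vs W/Hi: Firm A plays In → Firm B plays W at [In] → Firm B plays Hi at [In-W] → (5, -1)
vs D/Lo: Firm A plays In → Firm B plays D at [In] → Firm A plays M at [In-D] → (-3, 3)
vs D/Hi: Firm A plays In → Firm B plays D at [In] → Firm A plays M at [In-D] → (-3, 3)

(-3,1) (5,-1) (-3,3) (-3,3)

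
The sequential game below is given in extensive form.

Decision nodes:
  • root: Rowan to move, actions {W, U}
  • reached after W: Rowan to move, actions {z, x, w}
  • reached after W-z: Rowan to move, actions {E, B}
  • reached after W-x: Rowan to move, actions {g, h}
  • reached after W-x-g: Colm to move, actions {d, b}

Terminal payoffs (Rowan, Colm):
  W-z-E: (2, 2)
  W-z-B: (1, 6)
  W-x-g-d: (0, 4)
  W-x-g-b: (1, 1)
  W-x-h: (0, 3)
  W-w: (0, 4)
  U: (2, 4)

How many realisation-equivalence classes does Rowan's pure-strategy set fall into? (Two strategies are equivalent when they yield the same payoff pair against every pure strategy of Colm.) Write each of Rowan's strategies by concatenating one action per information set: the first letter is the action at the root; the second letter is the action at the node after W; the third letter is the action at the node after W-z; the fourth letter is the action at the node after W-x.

Rowan has 24 pure strategies: WzEg, WzEh, WzBg, WzBh, WxEg, WxEh, WxBg, WxBh, WwEg, WwEh, WwBg, WwBh, UzEg, UzEh, UzBg, UzBh, UxEg, UxEh, UxBg, UxBh, UwEg, UwEh, UwBg, UwBh. Columns: d, b.
{WzEg, WzEh} → row (2,2) (2,2)
{WzBg, WzBh} → row (1,6) (1,6)
{WxEg, WxBg} → row (0,4) (1,1)
{WxEh, WxBh} → row (0,3) (0,3)
{WwEg, WwEh, WwBg, WwBh} → row (0,4) (0,4)
{UzEg, UzEh, UzBg, UzBh, UxEg, UxEh, UxBg, UxBh, UwEg, UwEh, UwBg, UwBh} → row (2,4) (2,4)
That's 6 distinct rows out of 24 strategies.

6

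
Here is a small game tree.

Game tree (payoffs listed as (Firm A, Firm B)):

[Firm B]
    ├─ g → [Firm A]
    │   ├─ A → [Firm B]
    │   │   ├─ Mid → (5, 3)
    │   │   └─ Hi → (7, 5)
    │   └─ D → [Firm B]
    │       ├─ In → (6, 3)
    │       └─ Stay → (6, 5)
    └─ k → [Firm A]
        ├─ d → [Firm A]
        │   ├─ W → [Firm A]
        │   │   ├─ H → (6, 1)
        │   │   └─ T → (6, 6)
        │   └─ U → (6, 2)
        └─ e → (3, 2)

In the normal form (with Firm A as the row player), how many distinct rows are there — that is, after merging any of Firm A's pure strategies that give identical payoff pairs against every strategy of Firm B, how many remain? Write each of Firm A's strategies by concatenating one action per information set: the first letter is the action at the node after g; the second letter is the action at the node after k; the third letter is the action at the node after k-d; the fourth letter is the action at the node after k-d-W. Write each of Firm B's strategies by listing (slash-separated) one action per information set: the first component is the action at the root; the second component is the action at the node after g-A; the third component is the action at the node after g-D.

8

Firm A has 16 pure strategies: AdWH, AdWT, AdUH, AdUT, AeWH, AeWT, AeUH, AeUT, DdWH, DdWT, DdUH, DdUT, DeWH, DeWT, DeUH, DeUT. Columns: g/Mid/In, g/Mid/Stay, g/Hi/In, g/Hi/Stay, k/Mid/In, k/Mid/Stay, k/Hi/In, k/Hi/Stay.
{AdWH} → row (5,3) (5,3) (7,5) (7,5) (6,1) (6,1) (6,1) (6,1)
{AdWT} → row (5,3) (5,3) (7,5) (7,5) (6,6) (6,6) (6,6) (6,6)
{AdUH, AdUT} → row (5,3) (5,3) (7,5) (7,5) (6,2) (6,2) (6,2) (6,2)
{AeWH, AeWT, AeUH, AeUT} → row (5,3) (5,3) (7,5) (7,5) (3,2) (3,2) (3,2) (3,2)
{DdWH} → row (6,3) (6,5) (6,3) (6,5) (6,1) (6,1) (6,1) (6,1)
{DdWT} → row (6,3) (6,5) (6,3) (6,5) (6,6) (6,6) (6,6) (6,6)
{DdUH, DdUT} → row (6,3) (6,5) (6,3) (6,5) (6,2) (6,2) (6,2) (6,2)
{DeWH, DeWT, DeUH, DeUT} → row (6,3) (6,5) (6,3) (6,5) (3,2) (3,2) (3,2) (3,2)
That's 8 distinct rows out of 16 strategies.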